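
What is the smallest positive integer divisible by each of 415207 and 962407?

21031480171

gcd first: 962407 = 2·415207 + 131993; 415207 = 3·131993 + 19228; 131993 = 6·19228 + 16625; 19228 = 1·16625 + 2603; 16625 = 6·2603 + 1007; 2603 = 2·1007 + 589; 1007 = 1·589 + 418; 589 = 1·418 + 171; 418 = 2·171 + 76; 171 = 2·76 + 19; 76 = 4·19 + 0 → gcd = 19
lcm = 415207·962407/gcd = 399598123249/19 = 21031480171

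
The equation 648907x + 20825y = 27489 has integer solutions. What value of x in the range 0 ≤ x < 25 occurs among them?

2

Euclid: 648907 = 31·20825 + 3332; 20825 = 6·3332 + 833; 3332 = 4·833 + 0 → gcd = 833; 27489 = 833·33.
Back-substitution yields 648907·(-6) + 20825·(187) = 833, so one solution is x = -6·33 = -198, y = 187·33 = 6171.
Solutions in x differ by 20825/833 = 25; the one in [0, 25) is -198 mod 25 = 2.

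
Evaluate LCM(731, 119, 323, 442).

731 = 17 · 43; 119 = 7 · 17; 323 = 17 · 19; 442 = 2 · 13 · 17
lcm takes max exponent of each prime: 2 · 7 · 13 · 17 · 19 · 43 = 2527798

2527798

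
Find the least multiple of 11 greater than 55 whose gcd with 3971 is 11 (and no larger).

66

3971 = 11·361. Any m with gcd(m, 3971) = 11 is a multiple of 11, say 11s, with s coprime to 361.
Need s > 55/11, so s ≥ 6. First s ≥ 6 with gcd(s, 361) = 1 is s = 6. Thus m = 11·6 = 66.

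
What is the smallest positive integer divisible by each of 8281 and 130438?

22044022

8281 = 7² · 13²; 130438 = 2 · 7² · 11³
max exponents: 2 · 7² · 11³ · 13² = 22044022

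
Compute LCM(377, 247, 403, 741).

666159

377 = 13 · 29; 247 = 13 · 19; 403 = 13 · 31; 741 = 3 · 13 · 19
lcm takes max exponent of each prime: 3 · 13 · 19 · 29 · 31 = 666159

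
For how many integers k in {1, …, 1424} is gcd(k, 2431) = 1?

2431 = 11·13·17. Inclusion–exclusion on these primes:
1424 − ⌊1424/11⌋ − ⌊1424/13⌋ − ⌊1424/17⌋ + ⌊1424/143⌋ + ⌊1424/187⌋ + ⌊1424/221⌋ − ⌊1424/2431⌋ = 1125

1125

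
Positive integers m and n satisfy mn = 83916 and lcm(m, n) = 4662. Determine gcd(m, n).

18

gcd·lcm = product, so gcd = 83916/4662 = 18.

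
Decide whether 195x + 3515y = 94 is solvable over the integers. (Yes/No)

No

By Bézout, 195x + 3515y = 94 has integer solutions iff gcd(195, 3515) | 94.
Euclid: 3515 = 18·195 + 5; 195 = 39·5 + 0. gcd = 5; 94 mod 5 = 4. No.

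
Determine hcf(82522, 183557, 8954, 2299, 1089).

121

gcd(82522, 183557): 183557 = 2·82522 + 18513; 82522 = 4·18513 + 8470; 18513 = 2·8470 + 1573; 8470 = 5·1573 + 605; 1573 = 2·605 + 363; 605 = 1·363 + 242; 363 = 1·242 + 121; 242 = 2·121 + 0 → 121
gcd(121, 8954): 8954 = 74·121 + 0 → 121
gcd(121, 2299): 2299 = 19·121 + 0 → 121
gcd(121, 1089): 1089 = 9·121 + 0 → 121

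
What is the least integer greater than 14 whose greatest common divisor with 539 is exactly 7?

539 = 7·77. Any x with gcd(x, 539) = 7 is a multiple of 7, say 7s, with s coprime to 77.
Need s > 14/7, so s ≥ 3. First s ≥ 3 with gcd(s, 77) = 1 is s = 3. Thus x = 7·3 = 21.

21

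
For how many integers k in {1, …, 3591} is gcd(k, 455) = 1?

2273

455 = 5·7·13. Inclusion–exclusion on these primes:
3591 − ⌊3591/5⌋ − ⌊3591/7⌋ − ⌊3591/13⌋ + ⌊3591/35⌋ + ⌊3591/65⌋ + ⌊3591/91⌋ − ⌊3591/455⌋ = 2273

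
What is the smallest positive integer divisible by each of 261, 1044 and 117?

13572

261 = 3² · 29; 1044 = 2² · 3² · 29; 117 = 3² · 13
lcm takes max exponent of each prime: 2² · 3² · 13 · 29 = 13572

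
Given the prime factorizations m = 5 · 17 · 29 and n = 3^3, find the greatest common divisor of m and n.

min exponent per shared prime: (none) = 1

1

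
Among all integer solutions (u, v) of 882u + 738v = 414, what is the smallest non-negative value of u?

8

Reduce mod 738: 882u ≡ 414 (mod 738). With g = gcd(882, 738) = 18 dividing 414, divide through: 49u ≡ 23 (mod 41).
Since gcd(49, 41) = 1, u ≡ 23·(49)⁻¹ ≡ 8 (mod 41). Smallest non-negative: 8.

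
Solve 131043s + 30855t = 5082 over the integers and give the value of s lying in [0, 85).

29

gcd(131043, 30855) = 363 (Euclid: 131043 = 4·30855 + 7623; 30855 = 4·7623 + 363; 7623 = 21·363 + 0), and 363 | 5082.
Extended Euclid: 131043·(-4) + 30855·(17) = 363. Scale by 14: s₀ = -56.
General solution s = s₀ + 85k; reducing mod 85 gives s = 29 (and t = -123).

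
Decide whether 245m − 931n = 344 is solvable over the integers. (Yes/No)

gcd(245, 931): 931 = 3·245 + 196; 245 = 1·196 + 49; 196 = 4·49 + 0 → 49
49 does not divide 344, so a solution does not exist.

No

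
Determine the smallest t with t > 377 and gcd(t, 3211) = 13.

390

gcd(t, 3211) = 13 forces 13 | t; write t = 13s. Then gcd(13s, 13·247) = 13·gcd(s, 247), so need gcd(s, 247) = 1.
13s > 377 gives s ≥ 30. The least s ≥ 30 coprime to 247 is 30, so t = 13·30 = 390.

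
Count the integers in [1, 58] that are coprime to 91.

Prime factors of 91: 7, 13. Count integers ≤ 58 divisible by none of them.
By inclusion–exclusion: 58 − ⌊58/7⌋ − ⌊58/13⌋ + ⌊58/91⌋ = 46.

46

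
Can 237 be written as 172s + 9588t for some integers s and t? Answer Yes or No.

gcd(172, 9588): 9588 = 55·172 + 128; 172 = 1·128 + 44; 128 = 2·44 + 40; 44 = 1·40 + 4; 40 = 10·4 + 0 → 4
4 does not divide 237, so a solution does not exist.

No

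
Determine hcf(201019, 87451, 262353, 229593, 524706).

201019 = 7 · 13 · 47²; 87451 = 7 · 13 · 31²; 262353 = 3 · 7 · 13 · 31²; 229593 = 3 · 7 · 13 · 29²; 524706 = 2 · 3 · 7 · 13 · 31²
gcd takes min exponent of each prime: 7 · 13 = 91

91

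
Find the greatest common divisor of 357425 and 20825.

425

357425 = 5² · 17 · 29²
20825 = 5² · 7² · 17
Common: 5² · 17 = 425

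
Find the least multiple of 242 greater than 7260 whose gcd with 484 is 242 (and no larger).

7502

Multiples of 242 above 7260: 242·31, 242·32, … . Need the cofactor coprime to 484/242 = 2.
Checking s = 31, 32, … the first with gcd(s, 2) = 1 is s = 31, giving 7502.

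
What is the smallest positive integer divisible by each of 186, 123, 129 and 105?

11477130

186 = 2 · 3 · 31; 123 = 3 · 41; 129 = 3 · 43; 105 = 3 · 5 · 7
lcm takes max exponent of each prime: 2 · 3 · 5 · 7 · 31 · 41 · 43 = 11477130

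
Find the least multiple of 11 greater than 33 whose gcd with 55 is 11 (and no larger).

44

55 = 11·5. Any t with gcd(t, 55) = 11 is a multiple of 11, say 11s, with s coprime to 5.
Need s > 33/11, so s ≥ 4. First s ≥ 4 with gcd(s, 5) = 1 is s = 4. Thus t = 11·4 = 44.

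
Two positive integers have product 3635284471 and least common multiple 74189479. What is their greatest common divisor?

49

gcd·lcm = product, so gcd = 3635284471/74189479 = 49.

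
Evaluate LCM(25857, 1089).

3128697

25857 = 3² · 13² · 17; 1089 = 3² · 11²
max exponents: 3² · 11² · 13² · 17 = 3128697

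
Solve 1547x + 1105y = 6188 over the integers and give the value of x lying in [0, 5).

Euclid: 1547 = 1·1105 + 442; 1105 = 2·442 + 221; 442 = 2·221 + 0 → gcd = 221; 6188 = 221·28.
Back-substitution yields 1547·(-2) + 1105·(3) = 221, so one solution is x = -2·28 = -56, y = 3·28 = 84.
Solutions in x differ by 1105/221 = 5; the one in [0, 5) is -56 mod 5 = 4.

4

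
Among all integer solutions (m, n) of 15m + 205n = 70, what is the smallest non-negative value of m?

Reduce mod 205: 15m ≡ 70 (mod 205). With g = gcd(15, 205) = 5 dividing 70, divide through: 3m ≡ 14 (mod 41).
Since gcd(3, 41) = 1, m ≡ 14·(3)⁻¹ ≡ 32 (mod 41). Smallest non-negative: 32.

32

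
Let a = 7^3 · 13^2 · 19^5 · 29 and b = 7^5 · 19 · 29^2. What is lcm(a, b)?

5914811454476197

max exponent per prime: 7^5 · 13^2 · 19^5 · 29^2 = 5914811454476197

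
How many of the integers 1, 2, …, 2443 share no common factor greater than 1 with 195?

195 = 3·5·13. Inclusion–exclusion on these primes:
2443 − ⌊2443/3⌋ − ⌊2443/5⌋ − ⌊2443/13⌋ + ⌊2443/15⌋ + ⌊2443/39⌋ + ⌊2443/65⌋ − ⌊2443/195⌋ = 1203

1203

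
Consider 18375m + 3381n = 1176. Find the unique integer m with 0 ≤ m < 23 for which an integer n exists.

10

gcd(18375, 3381) = 147 (Euclid: 18375 = 5·3381 + 1470; 3381 = 2·1470 + 441; 1470 = 3·441 + 147; 441 = 3·147 + 0), and 147 | 1176.
Extended Euclid: 18375·(7) + 3381·(-38) = 147. Scale by 8: m₀ = 56.
General solution m = m₀ + 23t; reducing mod 23 gives m = 10 (and n = -54).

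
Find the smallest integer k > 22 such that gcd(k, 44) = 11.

33

Multiples of 11 above 22: 11·3, 11·4, … . Need the cofactor coprime to 44/11 = 4.
Checking s = 3, 4, … the first with gcd(s, 4) = 1 is s = 3, giving 33.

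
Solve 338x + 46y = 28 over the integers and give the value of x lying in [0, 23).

19

Euclid: 338 = 7·46 + 16; 46 = 2·16 + 14; 16 = 1·14 + 2; 14 = 7·2 + 0 → gcd = 2; 28 = 2·14.
Back-substitution yields 338·(3) + 46·(-22) = 2, so one solution is x = 3·14 = 42, y = -22·14 = -308.
Solutions in x differ by 46/2 = 23; the one in [0, 23) is 42 mod 23 = 19.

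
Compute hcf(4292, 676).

4

Euclid: 4292 = 6·676 + 236; 676 = 2·236 + 204; 236 = 1·204 + 32; 204 = 6·32 + 12; 32 = 2·12 + 8; 12 = 1·8 + 4; 8 = 2·4 + 0. Last nonzero remainder: 4.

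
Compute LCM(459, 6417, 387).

14072481

459 = 3³ · 17; 6417 = 3² · 23 · 31; 387 = 3² · 43
lcm takes max exponent of each prime: 3³ · 17 · 23 · 31 · 43 = 14072481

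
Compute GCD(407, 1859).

11

407 = 11 · 37
1859 = 11 · 13²
Common: 11 = 11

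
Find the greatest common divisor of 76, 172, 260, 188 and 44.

76 = 2² · 19; 172 = 2² · 43; 260 = 2² · 5 · 13; 188 = 2² · 47; 44 = 2² · 11
gcd takes min exponent of each prime: 2² = 4

4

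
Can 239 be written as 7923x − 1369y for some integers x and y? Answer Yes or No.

gcd(7923, 1369): 7923 = 5·1369 + 1078; 1369 = 1·1078 + 291; 1078 = 3·291 + 205; 291 = 1·205 + 86; 205 = 2·86 + 33; 86 = 2·33 + 20; 33 = 1·20 + 13; 20 = 1·13 + 7; 13 = 1·7 + 6; 7 = 1·6 + 1; 6 = 6·1 + 0 → 1
1 divides 239, so a solution exists.

Yes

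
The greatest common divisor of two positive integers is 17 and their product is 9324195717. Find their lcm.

Since gcd(a,b)·lcm(a,b) = ab, lcm = 9324195717/17 = 548482101.

548482101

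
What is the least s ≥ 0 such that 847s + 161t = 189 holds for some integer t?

16

gcd(847, 161) = 7 (Euclid: 847 = 5·161 + 42; 161 = 3·42 + 35; 42 = 1·35 + 7; 35 = 5·7 + 0), and 7 | 189.
Extended Euclid: 847·(4) + 161·(-21) = 7. Scale by 27: s₀ = 108.
General solution s = s₀ + 23k; reducing mod 23 gives s = 16 (and t = -83).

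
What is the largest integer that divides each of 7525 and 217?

7

7525 = 5² · 7 · 43
217 = 7 · 31
Common: 7 = 7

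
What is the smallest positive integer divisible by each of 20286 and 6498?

gcd first: 20286 = 3·6498 + 792; 6498 = 8·792 + 162; 792 = 4·162 + 144; 162 = 1·144 + 18; 144 = 8·18 + 0 → gcd = 18
lcm = 20286·6498/gcd = 131818428/18 = 7323246

7323246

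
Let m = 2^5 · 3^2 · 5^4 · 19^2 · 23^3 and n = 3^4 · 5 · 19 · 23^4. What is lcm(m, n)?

163656613620000

max exponent per prime: 2^5 · 3^4 · 5^4 · 19^2 · 23^4 = 163656613620000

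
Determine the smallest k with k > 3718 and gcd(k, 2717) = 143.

Multiples of 143 above 3718: 143·27, 143·28, … . Need the cofactor coprime to 2717/143 = 19.
Checking s = 27, 28, … the first with gcd(s, 19) = 1 is s = 27, giving 3861.

3861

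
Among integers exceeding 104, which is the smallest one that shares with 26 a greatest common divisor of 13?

117

26 = 13·2. Any x with gcd(x, 26) = 13 is a multiple of 13, say 13s, with s coprime to 2.
Need s > 104/13, so s ≥ 9. First s ≥ 9 with gcd(s, 2) = 1 is s = 9. Thus x = 13·9 = 117.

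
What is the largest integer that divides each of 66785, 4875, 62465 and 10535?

66785 = 5 · 19² · 37; 4875 = 3 · 5³ · 13; 62465 = 5 · 13 · 31²; 10535 = 5 · 7² · 43
gcd takes min exponent of each prime: 5 = 5

5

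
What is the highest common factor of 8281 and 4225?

169

8281 = 7² · 13²
4225 = 5² · 13²
Common: 13² = 169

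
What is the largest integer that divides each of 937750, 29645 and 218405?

605

gcd(937750, 29645): 937750 = 31·29645 + 18755; 29645 = 1·18755 + 10890; 18755 = 1·10890 + 7865; 10890 = 1·7865 + 3025; 7865 = 2·3025 + 1815; 3025 = 1·1815 + 1210; 1815 = 1·1210 + 605; 1210 = 2·605 + 0 → 605
gcd(605, 218405): 218405 = 361·605 + 0 → 605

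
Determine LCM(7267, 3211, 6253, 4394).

7267 = 13² · 43; 3211 = 13² · 19; 6253 = 13² · 37; 4394 = 2 · 13³
lcm takes max exponent of each prime: 2 · 13³ · 19 · 37 · 43 = 132826226

132826226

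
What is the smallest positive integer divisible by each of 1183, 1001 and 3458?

494494

1183 = 7 · 13²; 1001 = 7 · 11 · 13; 3458 = 2 · 7 · 13 · 19
lcm takes max exponent of each prime: 2 · 7 · 11 · 13² · 19 = 494494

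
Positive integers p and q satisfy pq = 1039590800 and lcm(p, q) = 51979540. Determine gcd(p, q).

From gcd × lcm = pq: gcd = 1039590800 / 51979540 = 20.

20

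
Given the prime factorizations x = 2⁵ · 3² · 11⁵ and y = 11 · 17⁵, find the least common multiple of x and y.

max exponent per prime: 2⁵ · 3² · 11⁵ · 17⁵ = 65856784235616

65856784235616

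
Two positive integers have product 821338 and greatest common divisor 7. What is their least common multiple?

117334

For any two positive integers, gcd × lcm equals their product. Hence lcm = 821338 / 7 = 117334.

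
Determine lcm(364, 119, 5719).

5055596

lcm(364, 119) = 364·119/gcd = 43316/7 = 6188
lcm(6188, 5719) = 6188·5719/gcd = 35389172/7 = 5055596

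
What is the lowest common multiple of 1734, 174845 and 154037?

lcm(1734, 174845) = 1734·174845/gcd = 303181230/289 = 1049070
lcm(1049070, 154037) = 1049070·154037/gcd = 161595595590/289 = 559154310

559154310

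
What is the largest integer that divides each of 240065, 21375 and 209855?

95

gcd(240065, 21375): 240065 = 11·21375 + 4940; 21375 = 4·4940 + 1615; 4940 = 3·1615 + 95; 1615 = 17·95 + 0 → 95
gcd(95, 209855): 209855 = 2209·95 + 0 → 95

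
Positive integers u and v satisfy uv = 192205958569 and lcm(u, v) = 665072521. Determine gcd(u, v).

289

From gcd × lcm = uv: gcd = 192205958569 / 665072521 = 289.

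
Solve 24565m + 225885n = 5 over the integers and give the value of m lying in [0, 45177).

Reduce mod 225885: 24565m ≡ 5 (mod 225885). With g = gcd(24565, 225885) = 5 dividing 5, divide through: 4913m ≡ 1 (mod 45177).
Since gcd(4913, 45177) = 1, m ≡ 1·(4913)⁻¹ ≡ 800 (mod 45177). Smallest non-negative: 800.

800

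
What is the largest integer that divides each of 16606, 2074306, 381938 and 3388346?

16606 = 2 · 19² · 23; 2074306 = 2 · 13² · 17 · 19²; 381938 = 2 · 19² · 23²; 3388346 = 2 · 13 · 19⁴
gcd takes min exponent of each prime: 2 · 19² = 722

722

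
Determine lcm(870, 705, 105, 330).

3148530

lcm(870, 705) = 870·705/gcd = 613350/15 = 40890
lcm(40890, 105) = 40890·105/gcd = 4293450/15 = 286230
lcm(286230, 330) = 286230·330/gcd = 94455900/30 = 3148530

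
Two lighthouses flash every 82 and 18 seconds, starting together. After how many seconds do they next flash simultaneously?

gcd first: 82 = 4·18 + 10; 18 = 1·10 + 8; 10 = 1·8 + 2; 8 = 4·2 + 0 → gcd = 2
lcm = 82·18/gcd = 1476/2 = 738

738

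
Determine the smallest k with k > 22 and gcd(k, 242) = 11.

gcd(k, 242) = 11 forces 11 | k; write k = 11s. Then gcd(11s, 11·22) = 11·gcd(s, 22), so need gcd(s, 22) = 1.
11s > 22 gives s ≥ 3. The least s ≥ 3 coprime to 22 is 3, so k = 11·3 = 33.

33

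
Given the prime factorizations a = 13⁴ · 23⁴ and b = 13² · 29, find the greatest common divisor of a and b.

min exponent per shared prime: 13² = 169

169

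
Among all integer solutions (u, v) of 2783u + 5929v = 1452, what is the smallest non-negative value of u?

41

Euclid: 5929 = 2·2783 + 363; 2783 = 7·363 + 242; 363 = 1·242 + 121; 242 = 2·121 + 0 → gcd = 121; 1452 = 121·12.
Back-substitution yields 2783·(-17) + 5929·(8) = 121, so one solution is u = -17·12 = -204, v = 8·12 = 96.
Solutions in u differ by 5929/121 = 49; the one in [0, 49) is -204 mod 49 = 41.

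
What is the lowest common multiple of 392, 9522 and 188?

lcm(392, 9522) = 392·9522/gcd = 3732624/2 = 1866312
lcm(1866312, 188) = 1866312·188/gcd = 350866656/4 = 87716664

87716664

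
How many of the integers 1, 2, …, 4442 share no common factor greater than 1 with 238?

Prime factors of 238: 2, 7, 17. Count integers ≤ 4442 divisible by none of them.
By inclusion–exclusion: 4442 − ⌊4442/2⌋ − ⌊4442/7⌋ − ⌊4442/17⌋ + ⌊4442/14⌋ + ⌊4442/34⌋ + ⌊4442/119⌋ − ⌊4442/238⌋ = 1792.

1792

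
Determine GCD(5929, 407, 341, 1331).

gcd(5929, 407): 5929 = 14·407 + 231; 407 = 1·231 + 176; 231 = 1·176 + 55; 176 = 3·55 + 11; 55 = 5·11 + 0 → 11
gcd(11, 341): 341 = 31·11 + 0 → 11
gcd(11, 1331): 1331 = 121·11 + 0 → 11

11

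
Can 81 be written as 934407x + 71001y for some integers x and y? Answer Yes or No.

Yes

By Bézout, 934407x + 71001y = 81 has integer solutions iff gcd(934407, 71001) | 81.
Euclid: 934407 = 13·71001 + 11394; 71001 = 6·11394 + 2637; 11394 = 4·2637 + 846; 2637 = 3·846 + 99; 846 = 8·99 + 54; 99 = 1·54 + 45; 54 = 1·45 + 9; 45 = 5·9 + 0. gcd = 9; 81 mod 9 = 0. Yes.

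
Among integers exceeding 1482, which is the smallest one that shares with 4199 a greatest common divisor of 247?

1729

Multiples of 247 above 1482: 247·7, 247·8, … . Need the cofactor coprime to 4199/247 = 17.
Checking s = 7, 8, … the first with gcd(s, 17) = 1 is s = 7, giving 1729.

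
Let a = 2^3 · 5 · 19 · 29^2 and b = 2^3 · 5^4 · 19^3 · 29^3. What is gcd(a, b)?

639160

min exponent per shared prime: 2^3 · 5 · 19 · 29^2 = 639160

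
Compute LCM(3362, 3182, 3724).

3362 = 2 · 41²; 3182 = 2 · 37 · 43; 3724 = 2² · 7² · 19
lcm takes max exponent of each prime: 2² · 7² · 19 · 37 · 41² · 43 = 9959730004

9959730004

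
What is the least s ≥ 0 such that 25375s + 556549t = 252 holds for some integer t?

Euclid: 556549 = 21·25375 + 23674; 25375 = 1·23674 + 1701; 23674 = 13·1701 + 1561; 1701 = 1·1561 + 140; 1561 = 11·140 + 21; 140 = 6·21 + 14; 21 = 1·14 + 7; 14 = 2·7 + 0 → gcd = 7; 252 = 7·36.
Back-substitution yields 25375·(-27811) + 556549·(1268) = 7, so one solution is s = -27811·36 = -1001196, t = 1268·36 = 45648.
Solutions in s differ by 556549/7 = 79507; the one in [0, 79507) is -1001196 mod 79507 = 32395.

32395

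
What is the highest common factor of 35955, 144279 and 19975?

35955 = 3² · 5 · 17 · 47; 144279 = 3² · 17 · 23 · 41; 19975 = 5² · 17 · 47
gcd takes min exponent of each prime: 17 = 17

17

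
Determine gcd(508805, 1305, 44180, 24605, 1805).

5

gcd(508805, 1305): 508805 = 389·1305 + 1160; 1305 = 1·1160 + 145; 1160 = 8·145 + 0 → 145
gcd(145, 44180): 44180 = 304·145 + 100; 145 = 1·100 + 45; 100 = 2·45 + 10; 45 = 4·10 + 5; 10 = 2·5 + 0 → 5
gcd(5, 24605): 24605 = 4921·5 + 0 → 5
gcd(5, 1805): 1805 = 361·5 + 0 → 5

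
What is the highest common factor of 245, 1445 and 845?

5

gcd(245, 1445): 1445 = 5·245 + 220; 245 = 1·220 + 25; 220 = 8·25 + 20; 25 = 1·20 + 5; 20 = 4·5 + 0 → 5
gcd(5, 845): 845 = 169·5 + 0 → 5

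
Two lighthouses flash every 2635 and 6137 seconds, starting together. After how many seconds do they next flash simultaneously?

951235

gcd first: 6137 = 2·2635 + 867; 2635 = 3·867 + 34; 867 = 25·34 + 17; 34 = 2·17 + 0 → gcd = 17
lcm = 2635·6137/gcd = 16170995/17 = 951235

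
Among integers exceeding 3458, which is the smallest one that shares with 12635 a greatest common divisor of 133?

3591

gcd(k, 12635) = 133 forces 133 | k; write k = 133s. Then gcd(133s, 133·95) = 133·gcd(s, 95), so need gcd(s, 95) = 1.
133s > 3458 gives s ≥ 27. The least s ≥ 27 coprime to 95 is 27, so k = 133·27 = 3591.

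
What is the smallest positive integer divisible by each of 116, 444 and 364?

1171716

116 = 2² · 29; 444 = 2² · 3 · 37; 364 = 2² · 7 · 13
lcm takes max exponent of each prime: 2² · 3 · 7 · 13 · 29 · 37 = 1171716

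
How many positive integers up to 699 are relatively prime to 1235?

490

1235 = 5·13·19. Inclusion–exclusion on these primes:
699 − ⌊699/5⌋ − ⌊699/13⌋ − ⌊699/19⌋ + ⌊699/65⌋ + ⌊699/95⌋ + ⌊699/247⌋ − ⌊699/1235⌋ = 490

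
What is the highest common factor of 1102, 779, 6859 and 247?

gcd(1102, 779): 1102 = 1·779 + 323; 779 = 2·323 + 133; 323 = 2·133 + 57; 133 = 2·57 + 19; 57 = 3·19 + 0 → 19
gcd(19, 6859): 6859 = 361·19 + 0 → 19
gcd(19, 247): 247 = 13·19 + 0 → 19

19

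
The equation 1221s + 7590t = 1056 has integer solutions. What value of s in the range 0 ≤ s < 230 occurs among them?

Reduce mod 7590: 1221s ≡ 1056 (mod 7590). With g = gcd(1221, 7590) = 33 dividing 1056, divide through: 37s ≡ 32 (mod 230).
Since gcd(37, 230) = 1, s ≡ 32·(37)⁻¹ ≡ 206 (mod 230). Smallest non-negative: 206.

206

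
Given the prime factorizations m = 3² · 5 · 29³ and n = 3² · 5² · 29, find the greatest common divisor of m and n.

1305

min exponent per shared prime: 3² · 5 · 29 = 1305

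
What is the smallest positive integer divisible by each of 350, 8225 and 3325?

350 = 2 · 5² · 7; 8225 = 5² · 7 · 47; 3325 = 5² · 7 · 19
lcm takes max exponent of each prime: 2 · 5² · 7 · 19 · 47 = 312550

312550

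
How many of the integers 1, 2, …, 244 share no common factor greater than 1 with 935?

935 = 5·11·17. Inclusion–exclusion on these primes:
244 − ⌊244/5⌋ − ⌊244/11⌋ − ⌊244/17⌋ + ⌊244/55⌋ + ⌊244/85⌋ + ⌊244/187⌋ − ⌊244/935⌋ = 167

167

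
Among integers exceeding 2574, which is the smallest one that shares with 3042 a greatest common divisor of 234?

2808

Multiples of 234 above 2574: 234·12, 234·13, … . Need the cofactor coprime to 3042/234 = 13.
Checking s = 12, 13, … the first with gcd(s, 13) = 1 is s = 12, giving 2808.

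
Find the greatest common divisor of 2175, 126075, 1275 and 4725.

2175 = 3 · 5² · 29; 126075 = 3 · 5² · 41²; 1275 = 3 · 5² · 17; 4725 = 3³ · 5² · 7
gcd takes min exponent of each prime: 3 · 5² = 75

75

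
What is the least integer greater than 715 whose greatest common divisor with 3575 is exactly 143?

858

gcd(a, 3575) = 143 forces 143 | a; write a = 143s. Then gcd(143s, 143·25) = 143·gcd(s, 25), so need gcd(s, 25) = 1.
143s > 715 gives s ≥ 6. The least s ≥ 6 coprime to 25 is 6, so a = 143·6 = 858.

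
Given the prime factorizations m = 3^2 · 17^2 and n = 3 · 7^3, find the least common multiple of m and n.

892143

max exponent per prime: 3^2 · 7^3 · 17^2 = 892143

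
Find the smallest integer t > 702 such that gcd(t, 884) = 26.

754

884 = 26·34. Any t with gcd(t, 884) = 26 is a multiple of 26, say 26s, with s coprime to 34.
Need s > 702/26, so s ≥ 28. First s ≥ 28 with gcd(s, 34) = 1 is s = 29. Thus t = 26·29 = 754.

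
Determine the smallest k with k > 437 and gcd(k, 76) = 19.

475

gcd(k, 76) = 19 forces 19 | k; write k = 19s. Then gcd(19s, 19·4) = 19·gcd(s, 4), so need gcd(s, 4) = 1.
19s > 437 gives s ≥ 24. The least s ≥ 24 coprime to 4 is 25, so k = 19·25 = 475.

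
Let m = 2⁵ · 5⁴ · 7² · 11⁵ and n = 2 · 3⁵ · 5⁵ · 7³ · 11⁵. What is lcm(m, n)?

max exponent per prime: 2⁵ · 3⁵ · 5⁵ · 7³ · 11⁵ = 1342343979900000

1342343979900000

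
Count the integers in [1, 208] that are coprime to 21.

119

Prime factors of 21: 3, 7. Count integers ≤ 208 divisible by none of them.
By inclusion–exclusion: 208 − ⌊208/3⌋ − ⌊208/7⌋ + ⌊208/21⌋ = 119.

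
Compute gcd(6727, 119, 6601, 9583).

6727 = 7 · 31²; 119 = 7 · 17; 6601 = 7 · 23 · 41; 9583 = 7 · 37²
gcd takes min exponent of each prime: 7 = 7

7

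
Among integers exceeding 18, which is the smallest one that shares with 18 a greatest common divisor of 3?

21

Multiples of 3 above 18: 3·7, 3·8, … . Need the cofactor coprime to 18/3 = 6.
Checking s = 7, 8, … the first with gcd(s, 6) = 1 is s = 7, giving 21.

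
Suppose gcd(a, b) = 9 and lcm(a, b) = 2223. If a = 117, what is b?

Using ab = gcd(a,b)·lcm(a,b) = 9·2223 = 20007, we get b = 20007/117 = 171.

171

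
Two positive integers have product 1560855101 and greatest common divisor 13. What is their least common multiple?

Since gcd(m,n)·lcm(m,n) = mn, lcm = 1560855101/13 = 120065777.

120065777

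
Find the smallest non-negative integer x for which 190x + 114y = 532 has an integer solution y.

Reduce mod 114: 190x ≡ 532 (mod 114). With g = gcd(190, 114) = 38 dividing 532, divide through: 5x ≡ 14 (mod 3).
Since gcd(5, 3) = 1, x ≡ 14·(5)⁻¹ ≡ 1 (mod 3). Smallest non-negative: 1.

1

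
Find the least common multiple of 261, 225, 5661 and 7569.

119022525

261 = 3² · 29; 225 = 3² · 5²; 5661 = 3² · 17 · 37; 7569 = 3² · 29²
lcm takes max exponent of each prime: 3² · 5² · 17 · 29² · 37 = 119022525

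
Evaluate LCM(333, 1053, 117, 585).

194805

333 = 3² · 37; 1053 = 3⁴ · 13; 117 = 3² · 13; 585 = 3² · 5 · 13
lcm takes max exponent of each prime: 3⁴ · 5 · 13 · 37 = 194805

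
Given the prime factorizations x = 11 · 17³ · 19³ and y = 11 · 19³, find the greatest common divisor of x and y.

75449

min exponent per shared prime: 11 · 19³ = 75449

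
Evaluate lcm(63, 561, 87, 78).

63 = 3² · 7; 561 = 3 · 11 · 17; 87 = 3 · 29; 78 = 2 · 3 · 13
lcm takes max exponent of each prime: 2 · 3² · 7 · 11 · 13 · 17 · 29 = 8882874

8882874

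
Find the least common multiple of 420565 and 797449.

gcd first: 797449 = 1·420565 + 376884; 420565 = 1·376884 + 43681; 376884 = 8·43681 + 27436; 43681 = 1·27436 + 16245; 27436 = 1·16245 + 11191; 16245 = 1·11191 + 5054; 11191 = 2·5054 + 1083; 5054 = 4·1083 + 722; 1083 = 1·722 + 361; 722 = 2·361 + 0 → gcd = 361
lcm = 420565·797449/gcd = 335379138685/361 = 929028085

929028085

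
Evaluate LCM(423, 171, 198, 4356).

423 = 3² · 47; 171 = 3² · 19; 198 = 2 · 3² · 11; 4356 = 2² · 3² · 11²
lcm takes max exponent of each prime: 2² · 3² · 11² · 19 · 47 = 3889908

3889908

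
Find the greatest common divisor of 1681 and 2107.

1

1681 = 41²
2107 = 7² · 43
Common: 1 = 1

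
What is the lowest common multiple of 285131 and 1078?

570262

285131 = 7² · 11 · 23²; 1078 = 2 · 7² · 11
max exponents: 2 · 7² · 11 · 23² = 570262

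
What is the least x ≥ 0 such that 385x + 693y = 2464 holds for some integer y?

Reduce mod 693: 385x ≡ 2464 (mod 693). With g = gcd(385, 693) = 77 dividing 2464, divide through: 5x ≡ 32 (mod 9).
Since gcd(5, 9) = 1, x ≡ 32·(5)⁻¹ ≡ 1 (mod 9). Smallest non-negative: 1.

1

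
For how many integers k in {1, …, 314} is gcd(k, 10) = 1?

126

10 = 2·5. Inclusion–exclusion on these primes:
314 − ⌊314/2⌋ − ⌊314/5⌋ + ⌊314/10⌋ = 126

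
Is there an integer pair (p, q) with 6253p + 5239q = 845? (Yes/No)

Yes

By Bézout, 6253p + 5239q = 845 has integer solutions iff gcd(6253, 5239) | 845.
Euclid: 6253 = 1·5239 + 1014; 5239 = 5·1014 + 169; 1014 = 6·169 + 0. gcd = 169; 845 mod 169 = 0. Yes.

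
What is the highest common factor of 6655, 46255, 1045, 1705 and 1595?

55

6655 = 5 · 11³; 46255 = 5 · 11 · 29²; 1045 = 5 · 11 · 19; 1705 = 5 · 11 · 31; 1595 = 5 · 11 · 29
gcd takes min exponent of each prime: 5 · 11 = 55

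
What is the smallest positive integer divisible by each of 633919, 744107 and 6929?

633919 = 11² · 13² · 31; 744107 = 7 · 13² · 17 · 37; 6929 = 13² · 41
lcm takes max exponent of each prime: 7 · 11² · 13² · 17 · 31 · 37 · 41 = 114436959637

114436959637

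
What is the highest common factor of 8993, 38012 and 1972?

17

gcd(8993, 38012): 38012 = 4·8993 + 2040; 8993 = 4·2040 + 833; 2040 = 2·833 + 374; 833 = 2·374 + 85; 374 = 4·85 + 34; 85 = 2·34 + 17; 34 = 2·17 + 0 → 17
gcd(17, 1972): 1972 = 116·17 + 0 → 17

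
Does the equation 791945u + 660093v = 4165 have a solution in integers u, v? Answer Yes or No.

Yes

By Bézout, 791945u + 660093v = 4165 has integer solutions iff gcd(791945, 660093) | 4165.
Euclid: 791945 = 1·660093 + 131852; 660093 = 5·131852 + 833; 131852 = 158·833 + 238; 833 = 3·238 + 119; 238 = 2·119 + 0. gcd = 119; 4165 mod 119 = 0. Yes.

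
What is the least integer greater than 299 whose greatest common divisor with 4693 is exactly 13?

312

gcd(a, 4693) = 13 forces 13 | a; write a = 13s. Then gcd(13s, 13·361) = 13·gcd(s, 361), so need gcd(s, 361) = 1.
13s > 299 gives s ≥ 24. The least s ≥ 24 coprime to 361 is 24, so a = 13·24 = 312.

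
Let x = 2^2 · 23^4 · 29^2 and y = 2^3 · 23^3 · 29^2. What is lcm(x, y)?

1882770248

max exponent per prime: 2^3 · 23^4 · 29^2 = 1882770248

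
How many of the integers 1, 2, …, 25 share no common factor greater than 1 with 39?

Prime factors of 39: 3, 13. Count integers ≤ 25 divisible by none of them.
By inclusion–exclusion: 25 − ⌊25/3⌋ − ⌊25/13⌋ + ⌊25/39⌋ = 16.

16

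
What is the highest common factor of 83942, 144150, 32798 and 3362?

2

gcd(83942, 144150): 144150 = 1·83942 + 60208; 83942 = 1·60208 + 23734; 60208 = 2·23734 + 12740; 23734 = 1·12740 + 10994; 12740 = 1·10994 + 1746; 10994 = 6·1746 + 518; 1746 = 3·518 + 192; 518 = 2·192 + 134; 192 = 1·134 + 58; 134 = 2·58 + 18; 58 = 3·18 + 4; 18 = 4·4 + 2; 4 = 2·2 + 0 → 2
gcd(2, 32798): 32798 = 16399·2 + 0 → 2
gcd(2, 3362): 3362 = 1681·2 + 0 → 2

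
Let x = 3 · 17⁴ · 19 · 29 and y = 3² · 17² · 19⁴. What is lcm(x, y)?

2840865002901

max exponent per prime: 3² · 17⁴ · 19⁴ · 29 = 2840865002901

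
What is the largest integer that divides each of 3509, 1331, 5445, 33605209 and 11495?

121

gcd(3509, 1331): 3509 = 2·1331 + 847; 1331 = 1·847 + 484; 847 = 1·484 + 363; 484 = 1·363 + 121; 363 = 3·121 + 0 → 121
gcd(121, 5445): 5445 = 45·121 + 0 → 121
gcd(121, 33605209): 33605209 = 277729·121 + 0 → 121
gcd(121, 11495): 11495 = 95·121 + 0 → 121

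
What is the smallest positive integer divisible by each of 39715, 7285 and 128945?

39715 = 5 · 13² · 47; 7285 = 5 · 31 · 47; 128945 = 5 · 17 · 37 · 41
lcm takes max exponent of each prime: 5 · 13² · 17 · 31 · 37 · 41 · 47 = 31750514185

31750514185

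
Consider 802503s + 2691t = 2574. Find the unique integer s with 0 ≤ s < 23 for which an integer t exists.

9

Euclid: 802503 = 298·2691 + 585; 2691 = 4·585 + 351; 585 = 1·351 + 234; 351 = 1·234 + 117; 234 = 2·117 + 0 → gcd = 117; 2574 = 117·22.
Back-substitution yields 802503·(-9) + 2691·(2684) = 117, so one solution is s = -9·22 = -198, t = 2684·22 = 59048.
Solutions in s differ by 2691/117 = 23; the one in [0, 23) is -198 mod 23 = 9.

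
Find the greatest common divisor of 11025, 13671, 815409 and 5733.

441

gcd(11025, 13671): 13671 = 1·11025 + 2646; 11025 = 4·2646 + 441; 2646 = 6·441 + 0 → 441
gcd(441, 815409): 815409 = 1849·441 + 0 → 441
gcd(441, 5733): 5733 = 13·441 + 0 → 441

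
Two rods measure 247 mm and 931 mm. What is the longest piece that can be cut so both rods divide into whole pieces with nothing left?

19

Euclid: 931 = 3·247 + 190; 247 = 1·190 + 57; 190 = 3·57 + 19; 57 = 3·19 + 0. Last nonzero remainder: 19.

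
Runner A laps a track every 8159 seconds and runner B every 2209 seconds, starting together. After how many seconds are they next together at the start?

8159 = 41 · 199; 2209 = 47²
max exponents: 41 · 47² · 199 = 18023231

18023231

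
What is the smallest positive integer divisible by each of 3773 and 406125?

gcd first: 406125 = 107·3773 + 2414; 3773 = 1·2414 + 1359; 2414 = 1·1359 + 1055; 1359 = 1·1055 + 304; 1055 = 3·304 + 143; 304 = 2·143 + 18; 143 = 7·18 + 17; 18 = 1·17 + 1; 17 = 17·1 + 0 → gcd = 1
lcm = 3773·406125/gcd = 1532309625/1 = 1532309625

1532309625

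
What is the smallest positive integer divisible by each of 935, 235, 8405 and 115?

1699045535

935 = 5 · 11 · 17; 235 = 5 · 47; 8405 = 5 · 41²; 115 = 5 · 23
lcm takes max exponent of each prime: 5 · 11 · 17 · 23 · 41² · 47 = 1699045535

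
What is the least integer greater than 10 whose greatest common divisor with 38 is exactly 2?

12

gcd(m, 38) = 2 forces 2 | m; write m = 2s. Then gcd(2s, 2·19) = 2·gcd(s, 19), so need gcd(s, 19) = 1.
2s > 10 gives s ≥ 6. The least s ≥ 6 coprime to 19 is 6, so m = 2·6 = 12.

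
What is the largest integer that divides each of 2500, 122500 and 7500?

2500

gcd(2500, 122500): 122500 = 49·2500 + 0 → 2500
gcd(2500, 7500): 7500 = 3·2500 + 0 → 2500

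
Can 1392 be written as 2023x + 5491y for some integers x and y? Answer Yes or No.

No

By Bézout, 2023x + 5491y = 1392 has integer solutions iff gcd(2023, 5491) | 1392.
Euclid: 5491 = 2·2023 + 1445; 2023 = 1·1445 + 578; 1445 = 2·578 + 289; 578 = 2·289 + 0. gcd = 289; 1392 mod 289 = 236. No.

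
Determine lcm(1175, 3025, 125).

lcm(1175, 3025) = 1175·3025/gcd = 3554375/25 = 142175
lcm(142175, 125) = 142175·125/gcd = 17771875/25 = 710875

710875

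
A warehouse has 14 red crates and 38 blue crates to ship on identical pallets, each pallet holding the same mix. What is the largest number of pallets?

2

14 = 2 · 7
38 = 2 · 19
Common: 2 = 2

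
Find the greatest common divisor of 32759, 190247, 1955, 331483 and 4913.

17

gcd(32759, 190247): 190247 = 5·32759 + 26452; 32759 = 1·26452 + 6307; 26452 = 4·6307 + 1224; 6307 = 5·1224 + 187; 1224 = 6·187 + 102; 187 = 1·102 + 85; 102 = 1·85 + 17; 85 = 5·17 + 0 → 17
gcd(17, 1955): 1955 = 115·17 + 0 → 17
gcd(17, 331483): 331483 = 19499·17 + 0 → 17
gcd(17, 4913): 4913 = 289·17 + 0 → 17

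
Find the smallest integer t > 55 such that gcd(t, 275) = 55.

110

gcd(t, 275) = 55 forces 55 | t; write t = 55s. Then gcd(55s, 55·5) = 55·gcd(s, 5), so need gcd(s, 5) = 1.
55s > 55 gives s ≥ 2. The least s ≥ 2 coprime to 5 is 2, so t = 55·2 = 110.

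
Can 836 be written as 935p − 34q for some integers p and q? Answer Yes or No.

No

By Bézout, 935p − 34q = 836 has integer solutions iff gcd(935, 34) | 836.
Euclid: 935 = 27·34 + 17; 34 = 2·17 + 0. gcd = 17; 836 mod 17 = 3. No.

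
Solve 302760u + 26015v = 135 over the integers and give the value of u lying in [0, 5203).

5029

Reduce mod 26015: 302760u ≡ 135 (mod 26015). With g = gcd(302760, 26015) = 5 dividing 135, divide through: 60552u ≡ 27 (mod 5203).
Since gcd(60552, 5203) = 1, u ≡ 27·(60552)⁻¹ ≡ 5029 (mod 5203). Smallest non-negative: 5029.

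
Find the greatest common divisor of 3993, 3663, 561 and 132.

gcd(3993, 3663): 3993 = 1·3663 + 330; 3663 = 11·330 + 33; 330 = 10·33 + 0 → 33
gcd(33, 561): 561 = 17·33 + 0 → 33
gcd(33, 132): 132 = 4·33 + 0 → 33

33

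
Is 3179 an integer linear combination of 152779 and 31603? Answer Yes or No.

Yes

gcd(152779, 31603): 152779 = 4·31603 + 26367; 31603 = 1·26367 + 5236; 26367 = 5·5236 + 187; 5236 = 28·187 + 0 → 187
187 divides 3179, so a solution exists.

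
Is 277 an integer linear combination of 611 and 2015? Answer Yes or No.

gcd(611, 2015): 2015 = 3·611 + 182; 611 = 3·182 + 65; 182 = 2·65 + 52; 65 = 1·52 + 13; 52 = 4·13 + 0 → 13
13 does not divide 277, so a solution does not exist.

No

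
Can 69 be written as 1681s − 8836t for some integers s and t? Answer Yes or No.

Yes

gcd(1681, 8836): 8836 = 5·1681 + 431; 1681 = 3·431 + 388; 431 = 1·388 + 43; 388 = 9·43 + 1; 43 = 43·1 + 0 → 1
1 divides 69, so a solution exists.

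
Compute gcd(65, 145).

Euclid: 145 = 2·65 + 15; 65 = 4·15 + 5; 15 = 3·5 + 0. Last nonzero remainder: 5.

5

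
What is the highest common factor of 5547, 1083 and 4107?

gcd(5547, 1083): 5547 = 5·1083 + 132; 1083 = 8·132 + 27; 132 = 4·27 + 24; 27 = 1·24 + 3; 24 = 8·3 + 0 → 3
gcd(3, 4107): 4107 = 1369·3 + 0 → 3

3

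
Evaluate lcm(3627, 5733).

177723

gcd first: 5733 = 1·3627 + 2106; 3627 = 1·2106 + 1521; 2106 = 1·1521 + 585; 1521 = 2·585 + 351; 585 = 1·351 + 234; 351 = 1·234 + 117; 234 = 2·117 + 0 → gcd = 117
lcm = 3627·5733/gcd = 20793591/117 = 177723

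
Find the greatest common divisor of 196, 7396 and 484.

4

gcd(196, 7396): 7396 = 37·196 + 144; 196 = 1·144 + 52; 144 = 2·52 + 40; 52 = 1·40 + 12; 40 = 3·12 + 4; 12 = 3·4 + 0 → 4
gcd(4, 484): 484 = 121·4 + 0 → 4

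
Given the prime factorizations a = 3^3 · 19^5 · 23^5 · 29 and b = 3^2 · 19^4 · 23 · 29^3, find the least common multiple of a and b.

10494577104900082371

max exponent per prime: 3^3 · 19^5 · 23^5 · 29^3 = 10494577104900082371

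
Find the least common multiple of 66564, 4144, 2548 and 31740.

66564 = 2² · 3² · 43²; 4144 = 2⁴ · 7 · 37; 2548 = 2² · 7² · 13; 31740 = 2² · 3 · 5 · 23²
lcm takes max exponent of each prime: 2⁴ · 3² · 5 · 7² · 13 · 23² · 37 · 43² = 16598400371280

16598400371280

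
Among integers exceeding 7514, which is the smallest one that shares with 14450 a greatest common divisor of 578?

14450 = 578·25. Any t with gcd(t, 14450) = 578 is a multiple of 578, say 578s, with s coprime to 25.
Need s > 7514/578, so s ≥ 14. First s ≥ 14 with gcd(s, 25) = 1 is s = 14. Thus t = 578·14 = 8092.

8092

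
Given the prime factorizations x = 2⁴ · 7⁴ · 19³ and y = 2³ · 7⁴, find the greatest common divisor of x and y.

19208

min exponent per shared prime: 2³ · 7⁴ = 19208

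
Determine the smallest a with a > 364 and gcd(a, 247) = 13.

gcd(a, 247) = 13 forces 13 | a; write a = 13s. Then gcd(13s, 13·19) = 13·gcd(s, 19), so need gcd(s, 19) = 1.
13s > 364 gives s ≥ 29. The least s ≥ 29 coprime to 19 is 29, so a = 13·29 = 377.

377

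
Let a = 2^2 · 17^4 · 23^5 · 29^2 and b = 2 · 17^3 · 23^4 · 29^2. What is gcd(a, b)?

min exponent per shared prime: 2 · 17^3 · 23^4 · 29^2 = 2312512557106

2312512557106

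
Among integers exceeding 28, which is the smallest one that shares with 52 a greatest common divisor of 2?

Multiples of 2 above 28: 2·15, 2·16, … . Need the cofactor coprime to 52/2 = 26.
Checking s = 15, 16, … the first with gcd(s, 26) = 1 is s = 15, giving 30.

30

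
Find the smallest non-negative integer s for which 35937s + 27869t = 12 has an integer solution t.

1133

Euclid: 35937 = 1·27869 + 8068; 27869 = 3·8068 + 3665; 8068 = 2·3665 + 738; 3665 = 4·738 + 713; 738 = 1·713 + 25; 713 = 28·25 + 13; 25 = 1·13 + 12; 13 = 1·12 + 1; 12 = 12·1 + 0 → gcd = 1; 12 = 1·12.
Back-substitution yields 35937·(-2228) + 27869·(2873) = 1, so one solution is s = -2228·12 = -26736, t = 2873·12 = 34476.
Solutions in s differ by 27869/1 = 27869; the one in [0, 27869) is -26736 mod 27869 = 1133.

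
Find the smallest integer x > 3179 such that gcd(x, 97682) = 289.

97682 = 289·338. Any x with gcd(x, 97682) = 289 is a multiple of 289, say 289s, with s coprime to 338.
Need s > 3179/289, so s ≥ 12. First s ≥ 12 with gcd(s, 338) = 1 is s = 15. Thus x = 289·15 = 4335.

4335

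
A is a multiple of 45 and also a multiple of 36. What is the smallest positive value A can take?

gcd first: 45 = 1·36 + 9; 36 = 4·9 + 0 → gcd = 9
lcm = 45·36/gcd = 1620/9 = 180

180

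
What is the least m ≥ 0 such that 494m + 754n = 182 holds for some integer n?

8

gcd(494, 754) = 26 (Euclid: 754 = 1·494 + 260; 494 = 1·260 + 234; 260 = 1·234 + 26; 234 = 9·26 + 0), and 26 | 182.
Extended Euclid: 494·(-3) + 754·(2) = 26. Scale by 7: m₀ = -21.
General solution m = m₀ + 29t; reducing mod 29 gives m = 8 (and n = -5).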